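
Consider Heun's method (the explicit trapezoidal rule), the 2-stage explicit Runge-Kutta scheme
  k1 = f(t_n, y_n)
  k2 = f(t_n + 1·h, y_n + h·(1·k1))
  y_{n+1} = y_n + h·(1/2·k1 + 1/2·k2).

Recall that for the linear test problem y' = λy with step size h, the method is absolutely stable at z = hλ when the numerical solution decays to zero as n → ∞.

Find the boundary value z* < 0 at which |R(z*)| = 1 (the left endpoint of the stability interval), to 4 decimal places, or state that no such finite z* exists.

left endpoint -2.0000.

Test eqn y'=λy, z=hλ:
  order 2, 2-stage ⇒ R(z)=1+z+z^2/2
  (e.g. R(-0.71)=0.54205, |R|=0.54205)

Boundary: |R(x)|=1, x<0.
x=-0.71: |R|=0.5421
|R(-1.52)|=0.6352 |R(-1.32)|=0.5512 |R(-1.04)|=0.5008
Bisect:
  x_lo=-2.3587 |R|=1.4230  x_hi=-0.1701 |R|=0.8444
  mid=-1.26440 |R|=0.53495 →hi
  mid=-1.81155 |R|=0.82931 →hi
  mid=-2.08512 |R|=1.08875 →lo
  mid=-1.94834 |R|=0.94967 →hi
  mid=-2.01673 |R|=1.01687 →lo
  mid=-1.98253 |R|=0.98269 →hi
  mid=-1.99963 |R|=0.99963 →hi
  mid=-2.00818 |R|=1.00822 →lo
  ...
  [-2.00003,-1.99990] ⇒ x*=-2.0000
Stable set (-2.0000, 0).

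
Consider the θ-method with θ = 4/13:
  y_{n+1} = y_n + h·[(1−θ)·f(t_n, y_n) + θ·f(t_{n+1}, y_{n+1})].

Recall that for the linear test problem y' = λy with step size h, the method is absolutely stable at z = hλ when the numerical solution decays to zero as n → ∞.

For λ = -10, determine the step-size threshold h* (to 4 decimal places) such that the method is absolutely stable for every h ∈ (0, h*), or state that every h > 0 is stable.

(-5.2000,0); λ=-10 ⇒ h* = (26/5)/10 = 0.5200.

With y'=λy (z=hλ):
  y_{n+1} = y_n + z·[9/13·y_n + 4/13·y_{n+1}] ⇒ (1 − 4/13z)y_{n+1} = (1 + 9/13z)y_n
  Hence R(z) = (1 + 9/13z)/(1 − 4/13z).

Need |R(x)|<1, x<0.
x=-0.45: |R|=0.6047
R=−1: 1+9/13x = −1+4/13x ⇒ -5/13x=2 ⇒ x=2/(-5/13)=-5.2000
Confirm numerically:
  x=-4.471: |R|=0.88198 <1
  x=-3.684: |R|=0.72671 <1
  x=-3.653: |R|=0.71987 <1
  x=-2.525: |R|=0.42100 <1
  x=-5.576: |R|=1.05325 >1
  x=-5.559: |R|=1.05094 >1
  x=-5.320: |R|=1.01750 >1
Stable set (-5.2000, 0).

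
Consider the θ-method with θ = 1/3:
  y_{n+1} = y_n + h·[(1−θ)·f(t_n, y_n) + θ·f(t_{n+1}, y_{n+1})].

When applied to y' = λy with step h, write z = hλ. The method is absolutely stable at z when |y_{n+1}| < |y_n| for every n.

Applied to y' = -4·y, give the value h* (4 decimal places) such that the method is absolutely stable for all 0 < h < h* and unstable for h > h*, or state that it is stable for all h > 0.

Test eqn y'=λy, z=hλ:
  y_{n+1} = y_n + z·[2/3·y_n + 1/3·y_{n+1}] ⇒ (1 − 1/3z)y_{n+1} = (1 + 2/3z)y_n
  R(z) = (1 + 2/3z)/(1 − 1/3z).

Boundary: |R(x)|=1, x<0.
x=-0.73: |R|=0.4129
R=−1: 1+2/3x = −1+1/3x ⇒ -1/3x=2 ⇒ x=2/(-1/3)=-6.0000
Confirm numerically:
  x=-5.291: |R|=0.91449 <1
  x=-5.189: |R|=0.90096 <1
  x=-4.060: |R|=0.72521 <1
  x=-6.481: |R|=1.05073 >1
  x=-6.235: |R|=1.02545 >1
So |R|<1 on (-6.0000, 0).

(-6.0000,0); λ=-4 ⇒ h* = (6)/4 = 1.5000.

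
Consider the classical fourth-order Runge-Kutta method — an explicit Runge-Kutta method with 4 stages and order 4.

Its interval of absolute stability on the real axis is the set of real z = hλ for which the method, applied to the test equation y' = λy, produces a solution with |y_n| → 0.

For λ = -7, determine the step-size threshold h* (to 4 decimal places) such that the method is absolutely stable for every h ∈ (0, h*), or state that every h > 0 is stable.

Test eqn y'=λy, z=hλ:
  order 4, 4-stage ⇒ R(z)=1+z+z^2/2+z^3/6+z^4/24
  (e.g. R(-1.12)=0.33861, |R|=0.33861)

Find x<0 with |R(x)|<1.
x=-1.12: |R|=0.3386
|R(-3.1)|=1.5878 |R(-1.55)|=0.2711 |R(-1.14)|=0.3332
Bisect:
  x_lo=-3.1135 |R|=1.6185  x_hi=-0.1716 |R|=0.8423
  mid=-1.64253 |R|=0.27114 →hi
  mid=-2.37799 |R|=0.54062 →hi
  mid=-2.74572 |R|=0.94196 →hi
  mid=-2.92959 |R|=1.24026 →lo
  mid=-2.83765 |R|=1.08186 →lo
  mid=-2.79169 |R|=1.00968 →lo
  mid=-2.76871 |R|=0.97528 →hi
  mid=-2.78020 |R|=0.99234 →hi
  ...
  [-2.78540,-2.78522] ⇒ x*=-2.7853
Interval (-2.7853, 0).

(-2.7853,0); λ=-7 ⇒ h* = 0.3979.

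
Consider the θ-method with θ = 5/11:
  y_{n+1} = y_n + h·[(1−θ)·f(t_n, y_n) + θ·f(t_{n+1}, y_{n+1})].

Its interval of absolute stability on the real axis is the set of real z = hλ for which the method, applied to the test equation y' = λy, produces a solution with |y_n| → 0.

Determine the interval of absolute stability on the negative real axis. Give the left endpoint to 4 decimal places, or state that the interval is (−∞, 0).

On y'=λy, z=hλ:
  y_{n+1} = y_n + z·[6/11·y_n + 5/11·y_{n+1}] ⇒ (1 − 5/11z)y_{n+1} = (1 + 6/11z)y_n
  ⇒ R(z) = (1 + 6/11z)/(1 − 5/11z).

Need |R(x)|<1, x<0.
x=-1.37: |R|=0.1557
R=−1: 1+6/11x = −1+5/11x ⇒ -1/11x=2 ⇒ x=2/(-1/11)=-22.0000
Confirm numerically:
  x=-21.593: |R|=0.99658 <1
  x=-16.842: |R|=0.94583 <1
  x=-14.611: |R|=0.91209 <1
  x=-9.040: |R|=0.76940 <1
  x=-22.280: |R|=1.00229 >1
  x=-22.247: |R|=1.00202 >1
  x=-22.036: |R|=1.00030 >1
So |R|<1 on (-22.0000, 0).

z∈(-22.0000,0).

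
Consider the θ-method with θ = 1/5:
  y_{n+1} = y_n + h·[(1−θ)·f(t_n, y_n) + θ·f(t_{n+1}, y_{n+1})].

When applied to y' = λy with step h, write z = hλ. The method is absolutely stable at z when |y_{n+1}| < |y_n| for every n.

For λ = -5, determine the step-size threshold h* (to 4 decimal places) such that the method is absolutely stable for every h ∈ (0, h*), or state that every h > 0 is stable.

(-3.3333,0); λ=-5 ⇒ h* = (10/3)/5 = 0.6667.

Set f=λy, z=hλ:
  y_{n+1} = y_n + z·[4/5·y_n + 1/5·y_{n+1}] ⇒ (1 − 1/5z)y_{n+1} = (1 + 4/5z)y_n
  Hence R(z) = (1 + 4/5z)/(1 − 1/5z).

Solve |R(x)|<1 on ℝ⁻.
x=-1.27: |R|=0.0128
R=−1: 1+4/5x = −1+1/5x ⇒ -3/5x=2 ⇒ x=2/(-3/5)=-3.3333
Confirm numerically:
  x=-2.734: |R|=0.76752 <1
  x=-2.171: |R|=0.51374 <1
  x=-2.014: |R|=0.43570 <1
  x=-1.555: |R|=0.18612 <1
  x=-3.901: |R|=1.19133 >1
  x=-3.461: |R|=1.04527 >1
Interval (-3.3333, 0).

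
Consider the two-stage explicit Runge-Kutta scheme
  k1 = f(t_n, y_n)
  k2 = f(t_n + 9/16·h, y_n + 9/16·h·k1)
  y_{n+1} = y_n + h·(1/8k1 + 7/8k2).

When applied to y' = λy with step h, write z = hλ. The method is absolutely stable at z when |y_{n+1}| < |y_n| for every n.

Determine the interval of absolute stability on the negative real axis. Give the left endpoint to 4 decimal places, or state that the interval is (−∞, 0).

(-2.0317, 0).

On y'=λy, z=hλ:
  k1=λy_n ⇒ h·k1=z·y_n;  k2=λ(1+9/16z)y_n ⇒ h·k2=z(1+9/16z)y_n
  y_{n+1}/y_n = 1 + 1/8z + 7/8z(1+9/16z) = 1 + z + 63/128z²
  Hence R(z) = 1 + z + 63/128z².

Need |R(x)|<1, x<0.
x=-0.41: |R|=0.6727
R=1: x+63/128x²=0 ⇒ x=−128/63=-2.0317; min R=1−1/(4·63/128)=0.4921>−1
Confirm numerically:
  x=-1.798: |R|=0.79315 <1
  x=-1.321: |R|=0.53789 <1
  x=-0.900: |R|=0.49867 <1
  x=-2.160: |R|=1.13635 >1
  x=-2.102: |R|=1.07268 >1
  x=-2.079: |R|=1.04835 >1
Interval (-2.0317, 0).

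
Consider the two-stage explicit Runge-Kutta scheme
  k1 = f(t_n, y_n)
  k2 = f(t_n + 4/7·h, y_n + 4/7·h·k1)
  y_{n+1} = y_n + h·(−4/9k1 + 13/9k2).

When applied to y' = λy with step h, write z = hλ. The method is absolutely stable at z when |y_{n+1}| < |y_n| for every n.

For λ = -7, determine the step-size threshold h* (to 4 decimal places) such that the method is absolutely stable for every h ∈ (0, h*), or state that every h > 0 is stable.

(-1.2115,0); λ=-7 ⇒ h* = (63/52)/7 = 0.1731.

On y'=λy, z=hλ:
  k1=λy_n ⇒ h·k1=z·y_n;  k2=λ(1+4/7z)y_n ⇒ h·k2=z(1+4/7z)y_n
  y_{n+1}/y_n = 1 − 4/9z + 13/9z(1+4/7z) = 1 + z + 52/63z²
  ⇒ R(z) = 1 + z + 52/63z².

Find x<0 with |R(x)|<1.
x=-0.67: |R|=0.7005
R=1: x+52/63x²=0 ⇒ x=−63/52=-1.2115; min R=1−1/(4·52/63)=0.6971>−1
Confirm numerically:
  x=-1.010: |R|=0.83199 <1
  x=-0.894: |R|=0.76569 <1
  x=-0.876: |R|=0.75739 <1
  x=-0.532: |R|=0.70161 <1
  x=-1.666: |R|=1.62494 >1
  x=-1.276: |R|=1.06789 >1
  x=-1.265: |R|=1.05582 >1
Stable set (-1.2115, 0).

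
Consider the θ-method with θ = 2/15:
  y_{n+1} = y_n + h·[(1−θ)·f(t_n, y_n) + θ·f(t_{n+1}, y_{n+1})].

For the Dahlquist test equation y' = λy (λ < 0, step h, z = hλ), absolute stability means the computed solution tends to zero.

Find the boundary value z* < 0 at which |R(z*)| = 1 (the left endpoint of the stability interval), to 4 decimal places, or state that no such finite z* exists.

left endpoint -2.7273.

On y'=λy, z=hλ:
  y_{n+1} = y_n + z·[13/15·y_n + 2/15·y_{n+1}] ⇒ (1 − 2/15z)y_{n+1} = (1 + 13/15z)y_n
  R(z) = (1 + 13/15z)/(1 − 2/15z).

Solve |R(x)|<1 on ℝ⁻.
x=-1.76: |R|=0.4255
R=−1: 1+13/15x = −1+2/15x ⇒ -11/15x=2 ⇒ x=2/(-11/15)=-2.7273
Confirm numerically:
  x=-2.494: |R|=0.87162 <1
  x=-2.327: |R|=0.77597 <1
  x=-2.230: |R|=0.71891 <1
  x=-2.091: |R|=0.63513 <1
  x=-3.156: |R|=1.22128 >1
  x=-3.084: |R|=1.18537 >1
  x=-2.960: |R|=1.12237 >1
Interval (-2.7273, 0).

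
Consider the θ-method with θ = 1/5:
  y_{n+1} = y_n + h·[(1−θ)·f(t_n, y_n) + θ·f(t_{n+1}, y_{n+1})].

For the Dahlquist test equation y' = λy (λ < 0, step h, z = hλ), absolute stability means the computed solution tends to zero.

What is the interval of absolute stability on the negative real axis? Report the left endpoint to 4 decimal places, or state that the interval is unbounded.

z∈(-3.3333,0).

On y'=λy, z=hλ:
  y_{n+1} = y_n + z·[4/5·y_n + 1/5·y_{n+1}] ⇒ (1 − 1/5z)y_{n+1} = (1 + 4/5z)y_n
  ⇒ R(z) = (1 + 4/5z)/(1 − 1/5z).

Need |R(x)|<1, x<0.
x=-1.76: |R|=0.3018
R=−1: 1+4/5x = −1+1/5x ⇒ -3/5x=2 ⇒ x=2/(-3/5)=-3.3333
Confirm numerically:
  x=-2.310: |R|=0.58003 <1
  x=-2.126: |R|=0.49172 <1
  x=-2.125: |R|=0.49123 <1
  x=-3.773: |R|=1.15035 >1
  x=-3.604: |R|=1.09437 >1
  x=-3.399: |R|=1.02346 >1
So |R|<1 on (-3.3333, 0).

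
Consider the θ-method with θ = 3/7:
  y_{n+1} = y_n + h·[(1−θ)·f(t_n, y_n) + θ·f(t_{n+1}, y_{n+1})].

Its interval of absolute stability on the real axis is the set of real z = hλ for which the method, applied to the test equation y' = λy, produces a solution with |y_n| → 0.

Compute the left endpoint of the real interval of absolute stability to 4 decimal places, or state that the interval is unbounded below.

Test eqn y'=λy, z=hλ:
  y_{n+1} = y_n + z·[4/7·y_n + 3/7·y_{n+1}] ⇒ (1 − 3/7z)y_{n+1} = (1 + 4/7z)y_n
  ⇒ R(z) = (1 + 4/7z)/(1 − 3/7z).

Need |R(x)|<1, x<0.
x=-0.63: |R|=0.5039
R=−1: 1+4/7x = −1+3/7x ⇒ -1/7x=2 ⇒ x=2/(-1/7)=-14.0000
Confirm numerically:
  x=-11.624: |R|=0.94326 <1
  x=-10.809: |R|=0.91907 <1
  x=-5.615: |R|=0.64835 <1
  x=-14.357: |R|=1.00713 >1
  x=-14.171: |R|=1.00345 >1
Interval (-14.0000, 0).

left endpoint -14.0000.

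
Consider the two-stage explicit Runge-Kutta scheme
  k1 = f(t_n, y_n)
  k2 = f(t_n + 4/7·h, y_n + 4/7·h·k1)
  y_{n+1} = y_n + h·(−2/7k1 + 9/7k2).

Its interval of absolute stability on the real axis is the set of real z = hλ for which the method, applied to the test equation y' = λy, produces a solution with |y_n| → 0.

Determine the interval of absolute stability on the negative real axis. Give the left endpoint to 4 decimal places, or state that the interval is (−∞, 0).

z∈(-1.3611,0).

On y'=λy, z=hλ:
  k1=λy_n ⇒ h·k1=z·y_n;  k2=λ(1+4/7z)y_n ⇒ h·k2=z(1+4/7z)y_n
  y_{n+1}/y_n = 1 − 2/7z + 9/7z(1+4/7z) = 1 + z + 36/49z²
  Hence R(z) = 1 + z + 36/49z².

Need |R(x)|<1, x<0.
x=-0.82: |R|=0.6740
R=1: x+36/49x²=0 ⇒ x=−49/36=-1.3611; min R=1−1/(4·36/49)=0.6597>−1
Confirm numerically:
  x=-1.338: |R|=0.97728 <1
  x=-0.729: |R|=0.66145 <1
  x=-0.682: |R|=0.65972 <1
  x=-1.660: |R|=1.36452 >1
  x=-1.535: |R|=1.19610 >1
  x=-1.526: |R|=1.18486 >1
Stable set (-1.3611, 0).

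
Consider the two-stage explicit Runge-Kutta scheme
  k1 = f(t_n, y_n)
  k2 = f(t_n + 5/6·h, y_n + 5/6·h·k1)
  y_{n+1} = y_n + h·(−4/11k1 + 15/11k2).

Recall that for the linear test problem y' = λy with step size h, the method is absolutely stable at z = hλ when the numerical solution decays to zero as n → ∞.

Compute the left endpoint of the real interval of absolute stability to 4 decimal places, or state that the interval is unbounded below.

left endpoint -0.8800.

With y'=λy (z=hλ):
  k1=λy_n ⇒ h·k1=z·y_n;  k2=λ(1+5/6z)y_n ⇒ h·k2=z(1+5/6z)y_n
  y_{n+1}/y_n = 1 − 4/11z + 15/11z(1+5/6z) = 1 + z + 25/22z²
  R(z) = 1 + z + 25/22z².

Need |R(x)|<1, x<0.
x=-0.59: |R|=0.8056
R=1: x+25/22x²=0 ⇒ x=−22/25=-0.8800; min R=1−1/(4·25/22)=0.7800>−1
Confirm numerically:
  x=-0.646: |R|=0.82822 <1
  x=-0.569: |R|=0.79891 <1
  x=-0.408: |R|=0.78116 <1
  x=-1.195: |R|=1.42776 >1
  x=-1.151: |R|=1.35446 >1
Stable set (-0.8800, 0).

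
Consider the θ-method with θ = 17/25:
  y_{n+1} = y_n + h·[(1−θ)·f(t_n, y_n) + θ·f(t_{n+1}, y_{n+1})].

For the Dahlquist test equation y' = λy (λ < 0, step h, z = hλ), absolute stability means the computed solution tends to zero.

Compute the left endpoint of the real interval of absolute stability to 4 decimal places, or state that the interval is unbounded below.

(−∞, 0) — no finite endpoint.

Set f=λy, z=hλ:
  y_{n+1} = y_n + z·[8/25·y_n + 17/25·y_{n+1}] ⇒ (1 − 17/25z)y_{n+1} = (1 + 8/25z)y_n
  R(z) = (1 + 8/25z)/(1 − 17/25z).

Need |R(x)|<1, x<0.
x=-1.45: |R|=0.2699
x=-2: |R|=0.1525
x=-10: |R|=0.2821
x=-100: |R|=0.4493
θ=17/25≥1/2 ⇒ |1+8/25x|<|1−17/25x| ∀x<0 ⇒ interval (−∞,0).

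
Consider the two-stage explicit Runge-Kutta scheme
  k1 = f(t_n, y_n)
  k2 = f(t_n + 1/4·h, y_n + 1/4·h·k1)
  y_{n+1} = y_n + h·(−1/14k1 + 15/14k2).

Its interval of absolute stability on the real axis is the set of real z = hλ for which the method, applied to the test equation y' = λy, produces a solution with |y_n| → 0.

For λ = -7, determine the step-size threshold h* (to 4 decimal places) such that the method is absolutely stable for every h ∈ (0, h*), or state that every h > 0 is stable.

(-3.7333,0); λ=-7 ⇒ h* = (56/15)/7 = 0.5333.

Test eqn y'=λy, z=hλ:
  k1=λy_n ⇒ h·k1=z·y_n;  k2=λ(1+1/4z)y_n ⇒ h·k2=z(1+1/4z)y_n
  y_{n+1}/y_n = 1 − 1/14z + 15/14z(1+1/4z) = 1 + z + 15/56z²
  R(z) = 1 + z + 15/56z².

Solve |R(x)|<1 on ℝ⁻.
x=-1.47: |R|=0.1088
R=1: x+15/56x²=0 ⇒ x=−56/15=-3.7333; min R=1−1/(4·15/56)=0.0667>−1
Confirm numerically:
  x=-3.215: |R|=0.55363 <1
  x=-1.910: |R|=0.06717 <1
  x=-1.904: |R|=0.06704 <1
  x=-4.093: |R|=1.39432 >1
  x=-4.083: |R|=1.38242 >1
  x=-3.988: |R|=1.27204 >1
So |R|<1 on (-3.7333, 0).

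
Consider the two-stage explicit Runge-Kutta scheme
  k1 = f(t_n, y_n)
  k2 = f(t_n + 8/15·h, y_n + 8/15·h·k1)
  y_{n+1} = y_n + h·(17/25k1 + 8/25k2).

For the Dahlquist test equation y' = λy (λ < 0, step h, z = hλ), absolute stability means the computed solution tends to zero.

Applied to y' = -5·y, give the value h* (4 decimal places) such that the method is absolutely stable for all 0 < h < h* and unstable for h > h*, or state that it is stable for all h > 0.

(-5.8594,0); λ=-5 ⇒ h* = (375/64)/5 = 1.1719.

On y'=λy, z=hλ:
  k1=λy_n ⇒ h·k1=z·y_n;  k2=λ(1+8/15z)y_n ⇒ h·k2=z(1+8/15z)y_n
  y_{n+1}/y_n = 1 + 17/25z + 8/25z(1+8/15z) = 1 + z + 64/375z²
  Hence R(z) = 1 + z + 64/375z².

Need |R(x)|<1, x<0.
x=-1.56: |R|=0.1447
R=1: x+64/375x²=0 ⇒ x=−375/64=-5.8594; min R=1−1/(4·64/375)=-0.4648>−1
Confirm numerically:
  x=-5.492: |R|=0.65566 <1
  x=-3.645: |R|=0.37752 <1
  x=-3.408: |R|=0.42580 <1
  x=-6.190: |R|=1.34928 >1
  x=-6.168: |R|=1.32488 >1
  x=-5.986: |R|=1.12936 >1
Stable set (-5.8594, 0).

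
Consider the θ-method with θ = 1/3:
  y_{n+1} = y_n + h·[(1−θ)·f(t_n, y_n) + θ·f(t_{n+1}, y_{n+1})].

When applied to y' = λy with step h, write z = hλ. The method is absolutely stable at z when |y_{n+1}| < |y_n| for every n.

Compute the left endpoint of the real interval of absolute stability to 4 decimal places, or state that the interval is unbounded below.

left endpoint -6.0000.

With y'=λy (z=hλ):
  y_{n+1} = y_n + z·[2/3·y_n + 1/3·y_{n+1}] ⇒ (1 − 1/3z)y_{n+1} = (1 + 2/3z)y_n
  ⇒ R(z) = (1 + 2/3z)/(1 − 1/3z).

Need |R(x)|<1, x<0.
x=-1.47: |R|=0.0134
R=−1: 1+2/3x = −1+1/3x ⇒ -1/3x=2 ⇒ x=2/(-1/3)=-6.0000
Confirm numerically:
  x=-5.247: |R|=0.90869 <1
  x=-4.109: |R|=0.73400 <1
  x=-3.475: |R|=0.61004 <1
  x=-6.528: |R|=1.05542 >1
  x=-6.145: |R|=1.01586 >1
Interval (-6.0000, 0).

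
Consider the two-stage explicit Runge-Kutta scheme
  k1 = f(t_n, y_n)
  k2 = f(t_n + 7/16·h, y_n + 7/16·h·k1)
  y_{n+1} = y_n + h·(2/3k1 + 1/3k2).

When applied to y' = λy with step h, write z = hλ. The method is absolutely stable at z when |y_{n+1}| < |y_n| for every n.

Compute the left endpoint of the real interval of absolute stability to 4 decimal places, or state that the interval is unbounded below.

On y'=λy, z=hλ:
  k1=λy_n ⇒ h·k1=z·y_n;  k2=λ(1+7/16z)y_n ⇒ h·k2=z(1+7/16z)y_n
  y_{n+1}/y_n = 1 + 2/3z + 1/3z(1+7/16z) = 1 + z + 7/48z²
  R(z) = 1 + z + 7/48z².

Boundary: |R(x)|=1, x<0.
x=-1.56: |R|=0.2051
R=1: x+7/48x²=0 ⇒ x=−48/7=-6.8571; min R=1−1/(4·7/48)=-0.7143>−1
Confirm numerically:
  x=-6.305: |R|=0.49232 <1
  x=-5.147: |R|=0.28364 <1
  x=-3.879: |R|=0.68470 <1
  x=-7.292: |R|=1.46243 >1
  x=-7.052: |R|=1.20039 >1
  x=-6.996: |R|=1.14167 >1
So |R|<1 on (-6.8571, 0).

left endpoint -6.8571.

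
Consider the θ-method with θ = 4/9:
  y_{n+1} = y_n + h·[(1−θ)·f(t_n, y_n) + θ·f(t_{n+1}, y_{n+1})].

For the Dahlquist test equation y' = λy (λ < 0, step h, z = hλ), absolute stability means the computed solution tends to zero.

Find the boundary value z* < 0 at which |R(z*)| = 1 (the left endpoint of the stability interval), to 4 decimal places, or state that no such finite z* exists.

z* = -18.0000.

On y'=λy, z=hλ:
  y_{n+1} = y_n + z·[5/9·y_n + 4/9·y_{n+1}] ⇒ (1 − 4/9z)y_{n+1} = (1 + 5/9z)y_n
  Hence R(z) = (1 + 5/9z)/(1 − 4/9z).

Solve |R(x)|<1 on ℝ⁻.
x=-1.76: |R|=0.0125
R=−1: 1+5/9x = −1+4/9x ⇒ -1/9x=2 ⇒ x=2/(-1/9)=-18.0000
Confirm numerically:
  x=-12.754: |R|=0.91259 <1
  x=-12.672: |R|=0.91074 <1
  x=-9.696: |R|=0.82622 <1
  x=-18.378: |R|=1.00458 >1
  x=-18.083: |R|=1.00102 >1
So |R|<1 on (-18.0000, 0).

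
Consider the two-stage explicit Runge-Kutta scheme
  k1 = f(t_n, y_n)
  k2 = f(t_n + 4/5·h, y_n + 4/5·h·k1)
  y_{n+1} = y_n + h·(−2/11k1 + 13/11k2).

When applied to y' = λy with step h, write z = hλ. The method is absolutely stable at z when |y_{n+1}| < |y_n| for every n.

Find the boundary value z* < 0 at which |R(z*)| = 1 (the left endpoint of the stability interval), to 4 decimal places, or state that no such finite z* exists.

left endpoint -1.0577.

Test eqn y'=λy, z=hλ:
  k1=λy_n ⇒ h·k1=z·y_n;  k2=λ(1+4/5z)y_n ⇒ h·k2=z(1+4/5z)y_n
  y_{n+1}/y_n = 1 − 2/11z + 13/11z(1+4/5z) = 1 + z + 52/55z²
  so R(z) = 1 + z + 52/55z².

Boundary: |R(x)|=1, x<0.
x=-1.51: |R|=1.6457
R=1: x+52/55x²=0 ⇒ x=−55/52=-1.0577; min R=1−1/(4·52/55)=0.7356>−1
Confirm numerically:
  x=-1.017: |R|=0.96087 <1
  x=-0.972: |R|=0.92125 <1
  x=-0.580: |R|=0.73805 <1
  x=-0.550: |R|=0.73600 <1
  x=-1.541: |R|=1.70415 >1
  x=-1.514: |R|=1.65317 >1
So |R|<1 on (-1.0577, 0).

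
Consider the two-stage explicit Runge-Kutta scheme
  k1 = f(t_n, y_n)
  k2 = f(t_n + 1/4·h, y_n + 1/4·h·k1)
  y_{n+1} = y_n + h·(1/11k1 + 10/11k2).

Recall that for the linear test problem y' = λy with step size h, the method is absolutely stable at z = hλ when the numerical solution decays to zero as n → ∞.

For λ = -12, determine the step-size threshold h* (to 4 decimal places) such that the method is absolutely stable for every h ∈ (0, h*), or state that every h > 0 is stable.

(-4.4000,0); λ=-12 ⇒ h* = (22/5)/12 = 0.3667.

With y'=λy (z=hλ):
  k1=λy_n ⇒ h·k1=z·y_n;  k2=λ(1+1/4z)y_n ⇒ h·k2=z(1+1/4z)y_n
  y_{n+1}/y_n = 1 + 1/11z + 10/11z(1+1/4z) = 1 + z + 5/22z²
  R(z) = 1 + z + 5/22z².

Boundary: |R(x)|=1, x<0.
x=-0.37: |R|=0.6611
R=1: x+5/22x²=0 ⇒ x=−22/5=-4.4000; min R=1−1/(4·5/22)=-0.1000>−1
Confirm numerically:
  x=-3.420: |R|=0.23827 <1
  x=-2.909: |R|=0.01425 <1
  x=-2.898: |R|=0.01073 <1
  x=-4.988: |R|=1.66658 >1
  x=-4.876: |R|=1.52749 >1
  x=-4.870: |R|=1.52020 >1
Stable set (-4.4000, 0).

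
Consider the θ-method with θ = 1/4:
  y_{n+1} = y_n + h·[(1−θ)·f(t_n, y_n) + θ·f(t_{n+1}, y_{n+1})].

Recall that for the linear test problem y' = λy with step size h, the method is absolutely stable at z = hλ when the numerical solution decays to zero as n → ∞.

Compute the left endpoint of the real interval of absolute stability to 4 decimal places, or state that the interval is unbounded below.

left endpoint -4.0000.

With y'=λy (z=hλ):
  y_{n+1} = y_n + z·[3/4·y_n + 1/4·y_{n+1}] ⇒ (1 − 1/4z)y_{n+1} = (1 + 3/4z)y_n
  Hence R(z) = (1 + 3/4z)/(1 − 1/4z).

Boundary: |R(x)|=1, x<0.
x=-1.52: |R|=0.1014
R=−1: 1+3/4x = −1+1/4x ⇒ -1/2x=2 ⇒ x=2/(-1/2)=-4.0000
Confirm numerically:
  x=-3.722: |R|=0.92800 <1
  x=-3.461: |R|=0.85552 <1
  x=-2.380: |R|=0.49216 <1
  x=-2.373: |R|=0.48941 <1
  x=-4.547: |R|=1.12800 >1
  x=-4.437: |R|=1.10359 >1
Interval (-4.0000, 0).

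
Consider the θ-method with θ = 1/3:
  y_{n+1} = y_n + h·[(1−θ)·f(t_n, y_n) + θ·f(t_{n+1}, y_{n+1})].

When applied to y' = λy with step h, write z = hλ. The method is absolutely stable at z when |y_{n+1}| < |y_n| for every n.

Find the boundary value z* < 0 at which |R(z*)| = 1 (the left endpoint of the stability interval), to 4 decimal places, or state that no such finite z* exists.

left endpoint -6.0000.

Set f=λy, z=hλ:
  y_{n+1} = y_n + z·[2/3·y_n + 1/3·y_{n+1}] ⇒ (1 − 1/3z)y_{n+1} = (1 + 2/3z)y_n
  ⇒ R(z) = (1 + 2/3z)/(1 − 1/3z).

Solve |R(x)|<1 on ℝ⁻.
x=-1.31: |R|=0.0882
R=−1: 1+2/3x = −1+1/3x ⇒ -1/3x=2 ⇒ x=2/(-1/3)=-6.0000
Confirm numerically:
  x=-3.589: |R|=0.63409 <1
  x=-3.062: |R|=0.51534 <1
  x=-2.966: |R|=0.49145 <1
  x=-6.432: |R|=1.04580 >1
  x=-6.321: |R|=1.03444 >1
Interval (-6.0000, 0).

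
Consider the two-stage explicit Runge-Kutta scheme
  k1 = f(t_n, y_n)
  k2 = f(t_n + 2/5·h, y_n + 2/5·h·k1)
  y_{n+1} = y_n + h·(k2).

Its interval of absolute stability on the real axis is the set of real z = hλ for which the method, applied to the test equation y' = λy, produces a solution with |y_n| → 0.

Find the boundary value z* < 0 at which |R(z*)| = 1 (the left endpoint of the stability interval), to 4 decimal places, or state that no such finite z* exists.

With y'=λy (z=hλ):
  k1=λy_n ⇒ h·k1=z·y_n;  k2=λ(1+2/5z)y_n ⇒ h·k2=z(1+2/5z)y_n
  y_{n+1}/y_n = 1 + z(1+2/5z) = 1 + z + 2/5z²
  R(z) = 1 + z + 2/5z².

Find x<0 with |R(x)|<1.
x=-1.29: |R|=0.3756
R=1: x+2/5x²=0 ⇒ x=−5/2=-2.5000; min R=1−1/(4·2/5)=0.3750>−1
Confirm numerically:
  x=-2.467: |R|=0.96744 <1
  x=-2.131: |R|=0.68546 <1
  x=-1.655: |R|=0.44061 <1
  x=-1.576: |R|=0.41751 <1
  x=-2.974: |R|=1.56387 >1
  x=-2.524: |R|=1.02423 >1
So |R|<1 on (-2.5000, 0).

left endpoint -2.5000.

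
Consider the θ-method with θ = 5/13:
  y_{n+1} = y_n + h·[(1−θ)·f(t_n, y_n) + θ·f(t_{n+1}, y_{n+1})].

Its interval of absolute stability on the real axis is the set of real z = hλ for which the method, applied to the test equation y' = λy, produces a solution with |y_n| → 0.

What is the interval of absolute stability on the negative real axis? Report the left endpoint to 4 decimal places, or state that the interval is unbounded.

On y'=λy, z=hλ:
  y_{n+1} = y_n + z·[8/13·y_n + 5/13·y_{n+1}] ⇒ (1 − 5/13z)y_{n+1} = (1 + 8/13z)y_n
  Hence R(z) = (1 + 8/13z)/(1 − 5/13z).

Find x<0 with |R(x)|<1.
x=-1.15: |R|=0.2027
R=−1: 1+8/13x = −1+5/13x ⇒ -3/13x=2 ⇒ x=2/(-3/13)=-8.6667
Confirm numerically:
  x=-6.174: |R|=0.82954 <1
  x=-5.178: |R|=0.73088 <1
  x=-3.986: |R|=0.57358 <1
  x=-8.782: |R|=1.00608 >1
  x=-8.752: |R|=1.00451 >1
Stable set (-8.6667, 0).

(-8.6667, 0).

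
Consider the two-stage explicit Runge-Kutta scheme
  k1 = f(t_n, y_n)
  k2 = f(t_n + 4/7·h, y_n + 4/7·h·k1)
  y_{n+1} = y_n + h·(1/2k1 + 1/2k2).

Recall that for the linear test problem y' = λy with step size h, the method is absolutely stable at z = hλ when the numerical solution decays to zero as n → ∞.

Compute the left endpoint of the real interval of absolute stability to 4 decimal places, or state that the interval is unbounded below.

With y'=λy (z=hλ):
  k1=λy_n ⇒ h·k1=z·y_n;  k2=λ(1+4/7z)y_n ⇒ h·k2=z(1+4/7z)y_n
  y_{n+1}/y_n = 1 + 1/2z + 1/2z(1+4/7z) = 1 + z + 2/7z²
  ⇒ R(z) = 1 + z + 2/7z².

Find x<0 with |R(x)|<1.
x=-1.45: |R|=0.1507
R=1: x+2/7x²=0 ⇒ x=−7/2=-3.5000; min R=1−1/(4·2/7)=0.1250>−1
Confirm numerically:
  x=-3.447: |R|=0.94780 <1
  x=-2.392: |R|=0.24276 <1
  x=-2.282: |R|=0.20586 <1
  x=-1.423: |R|=0.15555 <1
  x=-4.087: |R|=1.68545 >1
  x=-4.052: |R|=1.63906 >1
  x=-3.653: |R|=1.15969 >1
So |R|<1 on (-3.5000, 0).

z* = -3.5000.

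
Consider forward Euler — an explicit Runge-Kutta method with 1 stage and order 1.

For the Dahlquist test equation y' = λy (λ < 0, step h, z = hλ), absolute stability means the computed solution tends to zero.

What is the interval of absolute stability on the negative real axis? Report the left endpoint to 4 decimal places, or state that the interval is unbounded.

z∈(-2.0000,0).

On y'=λy, z=hλ:
  order 1, 1-stage ⇒ R(z)=1+z
  (e.g. R(-1.17)=-0.17000, |R|=0.17000)

Need |R(x)|<1, x<0.
x=-1.17: |R|=0.1700
|R(-1.45)|=0.4500 |R(-1.23)|=0.2300 |R(-1)|=0.0000
Bisect:
  x_lo=-2.8950 |R|=1.8950  x_hi=-0.0527 |R|=0.9473
  mid=-1.47387 |R|=0.47387 →hi
  mid=-2.18443 |R|=1.18443 →lo
  mid=-1.82915 |R|=0.82915 →hi
  mid=-2.00679 |R|=1.00679 →lo
  mid=-1.91797 |R|=0.91797 →hi
  mid=-1.96238 |R|=0.96238 →hi
  mid=-1.98459 |R|=0.98459 →hi
  mid=-1.99569 |R|=0.99569 →hi
  ...
  [-2.00002,-1.99985] ⇒ x*=-2.0000
So |R|<1 on (-2.0000, 0).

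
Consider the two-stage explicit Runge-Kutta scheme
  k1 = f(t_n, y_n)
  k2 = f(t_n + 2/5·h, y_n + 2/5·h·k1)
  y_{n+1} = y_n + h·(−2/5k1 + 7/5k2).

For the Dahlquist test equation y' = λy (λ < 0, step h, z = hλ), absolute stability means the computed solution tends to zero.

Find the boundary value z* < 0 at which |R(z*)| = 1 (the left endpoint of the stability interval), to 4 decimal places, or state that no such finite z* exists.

Set f=λy, z=hλ:
  k1=λy_n ⇒ h·k1=z·y_n;  k2=λ(1+2/5z)y_n ⇒ h·k2=z(1+2/5z)y_n
  y_{n+1}/y_n = 1 − 2/5z + 7/5z(1+2/5z) = 1 + z + 14/25z²
  R(z) = 1 + z + 14/25z².

Need |R(x)|<1, x<0.
x=-1.08: |R|=0.5732
R=1: x+14/25x²=0 ⇒ x=−25/14=-1.7857; min R=1−1/(4·14/25)=0.5536>−1
Confirm numerically:
  x=-1.725: |R|=0.94135 <1
  x=-1.641: |R|=0.86701 <1
  x=-1.548: |R|=0.79393 <1
  x=-2.204: |R|=1.51626 >1
  x=-1.953: |R|=1.18296 >1
Stable set (-1.7857, 0).

left endpoint -1.7857.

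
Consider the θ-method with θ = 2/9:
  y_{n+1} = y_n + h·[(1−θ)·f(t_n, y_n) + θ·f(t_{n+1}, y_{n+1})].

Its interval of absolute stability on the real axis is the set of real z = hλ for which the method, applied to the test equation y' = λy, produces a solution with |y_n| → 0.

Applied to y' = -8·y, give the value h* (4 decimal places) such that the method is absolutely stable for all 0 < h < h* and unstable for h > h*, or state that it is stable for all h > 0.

(-3.6000,0); λ=-8 ⇒ h* = (18/5)/8 = 0.4500.

Set f=λy, z=hλ:
  y_{n+1} = y_n + z·[7/9·y_n + 2/9·y_{n+1}] ⇒ (1 − 2/9z)y_{n+1} = (1 + 7/9z)y_n
  Hence R(z) = (1 + 7/9z)/(1 − 2/9z).

Need |R(x)|<1, x<0.
x=-1.36: |R|=0.0444
R=−1: 1+7/9x = −1+2/9x ⇒ -5/9x=2 ⇒ x=2/(-5/9)=-3.6000
Confirm numerically:
  x=-3.104: |R|=0.83693 <1
  x=-3.019: |R|=0.80682 <1
  x=-2.139: |R|=0.44984 <1
  x=-4.107: |R|=1.14726 >1
  x=-3.693: |R|=1.02838 >1
Stable set (-3.6000, 0).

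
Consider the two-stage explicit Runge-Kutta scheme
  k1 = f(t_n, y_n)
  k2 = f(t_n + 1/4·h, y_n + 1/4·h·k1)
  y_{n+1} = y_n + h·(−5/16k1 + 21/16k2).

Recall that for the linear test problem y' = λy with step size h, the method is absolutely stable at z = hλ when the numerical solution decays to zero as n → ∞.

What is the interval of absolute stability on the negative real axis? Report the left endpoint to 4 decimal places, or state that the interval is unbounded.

(-3.0476, 0).

On y'=λy, z=hλ:
  k1=λy_n ⇒ h·k1=z·y_n;  k2=λ(1+1/4z)y_n ⇒ h·k2=z(1+1/4z)y_n
  y_{n+1}/y_n = 1 − 5/16z + 21/16z(1+1/4z) = 1 + z + 21/64z²
  ⇒ R(z) = 1 + z + 21/64z².

Boundary: |R(x)|=1, x<0.
x=-0.77: |R|=0.4245
R=1: x+21/64x²=0 ⇒ x=−64/21=-3.0476; min R=1−1/(4·21/64)=0.2381>−1
Confirm numerically:
  x=-2.843: |R|=0.80912 <1
  x=-2.783: |R|=0.75836 <1
  x=-2.775: |R|=0.75177 <1
  x=-1.533: |R|=0.23812 <1
  x=-3.269: |R|=1.23746 >1
  x=-3.199: |R|=1.15890 >1
  x=-3.102: |R|=1.05535 >1
So |R|<1 on (-3.0476, 0).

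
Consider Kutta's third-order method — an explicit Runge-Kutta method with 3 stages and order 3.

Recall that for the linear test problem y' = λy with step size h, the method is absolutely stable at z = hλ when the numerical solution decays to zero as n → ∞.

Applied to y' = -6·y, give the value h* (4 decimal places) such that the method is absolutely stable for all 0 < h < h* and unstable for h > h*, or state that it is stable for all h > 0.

(-2.5127,0); λ=-6 ⇒ h* = 0.4188.

Set f=λy, z=hλ:
  order 3, 3-stage ⇒ R(z)=1+z+z^2/2+z^3/6
  (e.g. R(-0.38)=0.68305, |R|=0.68305)

Boundary: |R(x)|=1, x<0.
x=-0.38: |R|=0.6831
|R(-2.54)|=1.0454 |R(-0.71)|=0.4824 |R(-0.7)|=0.4878
Bisect:
  x_lo=-3.2352 |R|=2.6454  x_hi=-0.2520 |R|=0.7771
  mid=-1.74358 |R|=0.10698 →hi
  mid=-2.48938 |R|=0.96200 →hi
  mid=-2.86228 |R|=1.67423 →lo
  mid=-2.67583 |R|=1.28898 →lo
  mid=-2.58261 |R|=1.11861 →lo
  mid=-2.53599 |R|=1.03864 →lo
  mid=-2.51269 |R|=0.99990 →hi
  ...
  [-2.51287,-2.51269] ⇒ x*=-2.5127
Interval (-2.5127, 0).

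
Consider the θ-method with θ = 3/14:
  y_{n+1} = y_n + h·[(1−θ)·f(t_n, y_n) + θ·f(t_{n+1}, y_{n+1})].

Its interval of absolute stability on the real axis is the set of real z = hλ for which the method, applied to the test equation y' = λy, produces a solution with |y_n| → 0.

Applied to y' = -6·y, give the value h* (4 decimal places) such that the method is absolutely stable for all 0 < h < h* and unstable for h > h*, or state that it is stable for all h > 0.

(-3.5000,0); λ=-6 ⇒ h* = (7/2)/6 = 0.5833.

Test eqn y'=λy, z=hλ:
  y_{n+1} = y_n + z·[11/14·y_n + 3/14·y_{n+1}] ⇒ (1 − 3/14z)y_{n+1} = (1 + 11/14z)y_n
  Hence R(z) = (1 + 11/14z)/(1 − 3/14z).

Solve |R(x)|<1 on ℝ⁻.
x=-1.67: |R|=0.2299
R=−1: 1+11/14x = −1+3/14x ⇒ -4/7x=2 ⇒ x=2/(-4/7)=-3.5000
Confirm numerically:
  x=-3.123: |R|=0.87094 <1
  x=-2.934: |R|=0.80142 <1
  x=-2.577: |R|=0.66021 <1
  x=-1.703: |R|=0.24768 <1
  x=-4.014: |R|=1.15790 >1
  x=-3.879: |R|=1.11827 >1
Interval (-3.5000, 0).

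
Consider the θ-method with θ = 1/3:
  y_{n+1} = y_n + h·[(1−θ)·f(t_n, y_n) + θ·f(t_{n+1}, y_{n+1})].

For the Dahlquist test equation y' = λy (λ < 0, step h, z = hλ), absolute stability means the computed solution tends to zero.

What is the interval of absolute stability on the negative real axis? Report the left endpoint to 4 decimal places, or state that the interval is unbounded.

(-6.0000, 0).

With y'=λy (z=hλ):
  y_{n+1} = y_n + z·[2/3·y_n + 1/3·y_{n+1}] ⇒ (1 − 1/3z)y_{n+1} = (1 + 2/3z)y_n
  R(z) = (1 + 2/3z)/(1 − 1/3z).

Need |R(x)|<1, x<0.
x=-1.38: |R|=0.0548
R=−1: 1+2/3x = −1+1/3x ⇒ -1/3x=2 ⇒ x=2/(-1/3)=-6.0000
Confirm numerically:
  x=-5.437: |R|=0.93327 <1
  x=-4.921: |R|=0.86378 <1
  x=-4.142: |R|=0.73985 <1
  x=-3.481: |R|=0.61133 <1
  x=-6.412: |R|=1.04377 >1
  x=-6.216: |R|=1.02344 >1
  x=-6.159: |R|=1.01736 >1
Stable set (-6.0000, 0).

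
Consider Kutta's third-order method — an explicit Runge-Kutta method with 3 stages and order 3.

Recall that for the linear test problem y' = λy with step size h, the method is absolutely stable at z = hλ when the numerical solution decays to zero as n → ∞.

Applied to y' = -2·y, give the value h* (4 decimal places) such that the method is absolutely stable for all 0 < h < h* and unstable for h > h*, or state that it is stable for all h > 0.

On y'=λy, z=hλ:
  order 3, 3-stage ⇒ R(z)=1+z+z^2/2+z^3/6
  (e.g. R(-0.76)=0.45564, |R|=0.45564)

Solve |R(x)|<1 on ℝ⁻.
x=-0.76: |R|=0.4556
|R(-2.65)|=1.2404 |R(-2.54)|=1.0454 |R(-1.27)|=0.1951
Bisect:
  x_lo=-3.1162 |R|=2.3043  x_hi=-0.2795 |R|=0.7559
  mid=-1.69785 |R|=0.07223 →hi
  mid=-2.40703 |R|=0.83444 →hi
  mid=-2.76162 |R|=1.45863 →lo
  mid=-2.58433 |R|=1.12163 →lo
  mid=-2.49568 |R|=0.97216 →hi
  mid=-2.54000 |R|=1.04539 →lo
  mid=-2.51784 |R|=1.00840 →lo
  ...
  [-2.51282,-2.51265] ⇒ x*=-2.5127
So |R|<1 on (-2.5127, 0).

(-2.5127,0); λ=-2 ⇒ h* = 1.2564.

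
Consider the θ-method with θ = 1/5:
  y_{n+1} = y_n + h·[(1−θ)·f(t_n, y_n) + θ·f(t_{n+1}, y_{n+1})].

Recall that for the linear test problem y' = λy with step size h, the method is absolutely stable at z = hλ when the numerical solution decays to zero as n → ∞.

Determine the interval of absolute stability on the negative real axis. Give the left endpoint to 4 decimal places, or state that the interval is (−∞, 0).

(-3.3333, 0).

With y'=λy (z=hλ):
  y_{n+1} = y_n + z·[4/5·y_n + 1/5·y_{n+1}] ⇒ (1 − 1/5z)y_{n+1} = (1 + 4/5z)y_n
  ⇒ R(z) = (1 + 4/5z)/(1 − 1/5z).

Find x<0 with |R(x)|<1.
x=-1.43: |R|=0.1120
R=−1: 1+4/5x = −1+1/5x ⇒ -3/5x=2 ⇒ x=2/(-3/5)=-3.3333
Confirm numerically:
  x=-2.478: |R|=0.65686 <1
  x=-1.842: |R|=0.34610 <1
  x=-1.507: |R|=0.15798 <1
  x=-3.808: |R|=1.16167 >1
  x=-3.704: |R|=1.12776 >1
  x=-3.433: |R|=1.03546 >1
Interval (-3.3333, 0).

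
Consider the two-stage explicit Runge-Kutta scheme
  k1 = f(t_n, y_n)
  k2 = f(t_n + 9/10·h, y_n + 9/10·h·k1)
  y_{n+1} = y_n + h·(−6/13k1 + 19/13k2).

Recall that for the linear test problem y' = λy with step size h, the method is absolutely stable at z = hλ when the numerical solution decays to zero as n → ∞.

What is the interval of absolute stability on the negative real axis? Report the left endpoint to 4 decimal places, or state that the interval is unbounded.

Set f=λy, z=hλ:
  k1=λy_n ⇒ h·k1=z·y_n;  k2=λ(1+9/10z)y_n ⇒ h·k2=z(1+9/10z)y_n
  y_{n+1}/y_n = 1 − 6/13z + 19/13z(1+9/10z) = 1 + z + 171/130z²
  so R(z) = 1 + z + 171/130z².

Need |R(x)|<1, x<0.
x=-1.06: |R|=1.4180
R=1: x+171/130x²=0 ⇒ x=−130/171=-0.7602; min R=1−1/(4·171/130)=0.8099>−1
Confirm numerically:
  x=-0.624: |R|=0.88818 <1
  x=-0.602: |R|=0.87470 <1
  x=-0.349: |R|=0.81122 <1
  x=-1.286: |R|=1.88938 >1
  x=-0.801: |R|=1.04295 >1
Stable set (-0.7602, 0).

z∈(-0.7602,0).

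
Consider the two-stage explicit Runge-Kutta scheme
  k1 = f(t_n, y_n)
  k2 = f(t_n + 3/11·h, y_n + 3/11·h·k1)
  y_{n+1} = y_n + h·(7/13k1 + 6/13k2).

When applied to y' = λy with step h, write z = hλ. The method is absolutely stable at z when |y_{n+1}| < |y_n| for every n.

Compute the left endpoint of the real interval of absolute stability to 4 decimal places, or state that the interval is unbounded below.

With y'=λy (z=hλ):
  k1=λy_n ⇒ h·k1=z·y_n;  k2=λ(1+3/11z)y_n ⇒ h·k2=z(1+3/11z)y_n
  y_{n+1}/y_n = 1 + 7/13z + 6/13z(1+3/11z) = 1 + z + 18/143z²
  Hence R(z) = 1 + z + 18/143z².

Boundary: |R(x)|=1, x<0.
x=-1.03: |R|=0.1035
R=1: x+18/143x²=0 ⇒ x=−143/18=-7.9444; min R=1−1/(4·18/143)=-0.9861>−1
Confirm numerically:
  x=-7.549: |R|=0.62424 <1
  x=-5.810: |R|=0.56098 <1
  x=-5.131: |R|=0.81709 <1
  x=-8.367: |R|=1.44503 >1
  x=-8.345: |R|=1.42075 >1
  x=-8.225: |R|=1.29046 >1
So |R|<1 on (-7.9444, 0).

left endpoint -7.9444.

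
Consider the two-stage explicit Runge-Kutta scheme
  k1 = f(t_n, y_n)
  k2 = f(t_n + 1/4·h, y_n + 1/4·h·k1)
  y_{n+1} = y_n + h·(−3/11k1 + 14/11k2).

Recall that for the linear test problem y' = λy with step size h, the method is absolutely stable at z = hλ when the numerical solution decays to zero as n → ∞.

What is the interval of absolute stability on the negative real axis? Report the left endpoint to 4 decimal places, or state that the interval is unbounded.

Set f=λy, z=hλ:
  k1=λy_n ⇒ h·k1=z·y_n;  k2=λ(1+1/4z)y_n ⇒ h·k2=z(1+1/4z)y_n
  y_{n+1}/y_n = 1 − 3/11z + 14/11z(1+1/4z) = 1 + z + 7/22z²
  ⇒ R(z) = 1 + z + 7/22z².

Need |R(x)|<1, x<0.
x=-0.42: |R|=0.6361
R=1: x+7/22x²=0 ⇒ x=−22/7=-3.1429; min R=1−1/(4·7/22)=0.2143>−1
Confirm numerically:
  x=-2.661: |R|=0.59202 <1
  x=-2.290: |R|=0.37858 <1
  x=-2.283: |R|=0.37539 <1
  x=-1.561: |R|=0.21432 <1
  x=-3.723: |R|=1.68723 >1
  x=-3.549: |R|=1.45863 >1
  x=-3.437: |R|=1.32167 >1
Interval (-3.1429, 0).

(-3.1429, 0).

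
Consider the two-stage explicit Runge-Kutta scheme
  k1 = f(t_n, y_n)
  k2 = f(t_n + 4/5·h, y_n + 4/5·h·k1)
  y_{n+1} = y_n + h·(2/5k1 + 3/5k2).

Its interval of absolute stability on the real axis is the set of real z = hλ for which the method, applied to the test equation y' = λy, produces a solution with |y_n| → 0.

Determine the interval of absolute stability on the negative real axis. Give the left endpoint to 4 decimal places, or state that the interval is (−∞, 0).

Set f=λy, z=hλ:
  k1=λy_n ⇒ h·k1=z·y_n;  k2=λ(1+4/5z)y_n ⇒ h·k2=z(1+4/5z)y_n
  y_{n+1}/y_n = 1 + 2/5z + 3/5z(1+4/5z) = 1 + z + 12/25z²
  Hence R(z) = 1 + z + 12/25z².

Solve |R(x)|<1 on ℝ⁻.
x=-0.85: |R|=0.4968
R=1: x+12/25x²=0 ⇒ x=−25/12=-2.0833; min R=1−1/(4·12/25)=0.4792>−1
Confirm numerically:
  x=-2.044: |R|=0.96141 <1
  x=-1.340: |R|=0.52189 <1
  x=-0.916: |R|=0.48675 <1
  x=-2.521: |R|=1.52961 >1
  x=-2.281: |R|=1.21642 >1
  x=-2.243: |R|=1.17190 >1
Stable set (-2.0833, 0).

(-2.0833, 0).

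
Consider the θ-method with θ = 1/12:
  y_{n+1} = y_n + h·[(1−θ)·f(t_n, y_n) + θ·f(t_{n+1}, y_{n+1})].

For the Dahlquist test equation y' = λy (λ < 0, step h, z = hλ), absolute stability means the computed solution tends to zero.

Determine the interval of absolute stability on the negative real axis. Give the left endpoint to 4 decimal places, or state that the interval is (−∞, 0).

(-2.4000, 0).

On y'=λy, z=hλ:
  y_{n+1} = y_n + z·[11/12·y_n + 1/12·y_{n+1}] ⇒ (1 − 1/12z)y_{n+1} = (1 + 11/12z)y_n
  Hence R(z) = (1 + 11/12z)/(1 − 1/12z).

Solve |R(x)|<1 on ℝ⁻.
x=-0.34: |R|=0.6694
R=−1: 1+11/12x = −1+1/12x ⇒ -5/6x=2 ⇒ x=2/(-5/6)=-2.4000
Confirm numerically:
  x=-1.074: |R|=0.01423 <1
  x=-1.061: |R|=0.02519 <1
  x=-0.962: |R|=0.10940 <1
  x=-2.744: |R|=1.23332 >1
  x=-2.600: |R|=1.13699 >1
  x=-2.540: |R|=1.09629 >1
So |R|<1 on (-2.4000, 0).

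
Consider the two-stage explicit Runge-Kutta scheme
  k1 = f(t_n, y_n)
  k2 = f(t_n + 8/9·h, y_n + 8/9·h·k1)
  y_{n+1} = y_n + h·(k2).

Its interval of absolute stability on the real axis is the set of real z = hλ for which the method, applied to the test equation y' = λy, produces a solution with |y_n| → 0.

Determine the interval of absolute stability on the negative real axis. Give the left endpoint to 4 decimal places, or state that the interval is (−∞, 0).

z∈(-1.1250,0).

Set f=λy, z=hλ:
  k1=λy_n ⇒ h·k1=z·y_n;  k2=λ(1+8/9z)y_n ⇒ h·k2=z(1+8/9z)y_n
  y_{n+1}/y_n = 1 + z(1+8/9z) = 1 + z + 8/9z²
  so R(z) = 1 + z + 8/9z².

Need |R(x)|<1, x<0.
x=-1.77: |R|=2.0148
R=1: x+8/9x²=0 ⇒ x=−9/8=-1.1250; min R=1−1/(4·8/9)=0.7188>−1
Confirm numerically:
  x=-0.915: |R|=0.82920 <1
  x=-0.654: |R|=0.72619 <1
  x=-0.570: |R|=0.71880 <1
  x=-1.672: |R|=1.81296 >1
  x=-1.636: |R|=1.74311 >1
  x=-1.440: |R|=1.40320 >1
Interval (-1.1250, 0).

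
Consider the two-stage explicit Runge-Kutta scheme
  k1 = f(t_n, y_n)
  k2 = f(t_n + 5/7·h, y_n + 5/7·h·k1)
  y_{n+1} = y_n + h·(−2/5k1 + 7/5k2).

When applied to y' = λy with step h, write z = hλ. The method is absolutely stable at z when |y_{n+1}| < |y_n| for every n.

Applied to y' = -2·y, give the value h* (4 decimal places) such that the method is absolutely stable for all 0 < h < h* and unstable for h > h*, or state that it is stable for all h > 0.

With y'=λy (z=hλ):
  k1=λy_n ⇒ h·k1=z·y_n;  k2=λ(1+5/7z)y_n ⇒ h·k2=z(1+5/7z)y_n
  y_{n+1}/y_n = 1 − 2/5z + 7/5z(1+5/7z) = 1 + z + z²
  R(z) = 1 + z + z².

Find x<0 with |R(x)|<1.
x=-0.77: |R|=0.8229
R=1: x+1x²=0 ⇒ x=−1=-1.0000; min R=1−1/(4·1)=0.7500>−1
Confirm numerically:
  x=-0.874: |R|=0.88988 <1
  x=-0.753: |R|=0.81401 <1
  x=-0.609: |R|=0.76188 <1
  x=-0.533: |R|=0.75109 <1
  x=-1.511: |R|=1.77212 >1
  x=-1.347: |R|=1.46741 >1
  x=-1.146: |R|=1.16732 >1
Interval (-1.0000, 0).

(-1.0000,0); λ=-2 ⇒ h* = (1)/2 = 0.5000.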